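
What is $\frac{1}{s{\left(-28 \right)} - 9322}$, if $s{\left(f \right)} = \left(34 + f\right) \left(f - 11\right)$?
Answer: $- \frac{1}{9556} \approx -0.00010465$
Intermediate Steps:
$s{\left(f \right)} = \left(-11 + f\right) \left(34 + f\right)$ ($s{\left(f \right)} = \left(34 + f\right) \left(-11 + f\right) = \left(-11 + f\right) \left(34 + f\right)$)
$\frac{1}{s{\left(-28 \right)} - 9322} = \frac{1}{\left(-374 + \left(-28\right)^{2} + 23 \left(-28\right)\right) - 9322} = \frac{1}{\left(-374 + 784 - 644\right) - 9322} = \frac{1}{-234 - 9322} = \frac{1}{-9556} = - \frac{1}{9556}$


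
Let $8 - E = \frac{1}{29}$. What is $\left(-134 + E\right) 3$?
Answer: $- \frac{10965}{29} \approx -378.1$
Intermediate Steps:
$E = \frac{231}{29}$ ($E = 8 - \frac{1}{29} = \frac{231}{29} \approx 7.9655$)
$\left(-134 + E\right) 3 = \left(-134 + \frac{231}{29}\right) 3 = \left(- \frac{3655}{29}\right) 3 = - \frac{10965}{29}$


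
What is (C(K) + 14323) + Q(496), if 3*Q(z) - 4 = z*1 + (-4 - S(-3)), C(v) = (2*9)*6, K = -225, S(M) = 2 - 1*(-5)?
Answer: 14594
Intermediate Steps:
S(M) = 7 (S(M) = 2 + 5 = 7)
C(v) = 108 (C(v) = 18*6 = 108)
Q(z) = -7/3 + z/3 (Q(z) = 4/3 + (z*1 + (-4 - 1*7))/3 = 4/3 + (z + (-4 - 7))/3 = 4/3 + (z - 11)/3 = 4/3 + (-11 + z)/3 = 4/3 + (-11/3 + z/3) = -7/3 + z/3)
(C(K) + 14323) + Q(496) = (108 + 14323) + (-7/3 + (⅓)*496) = 14431 + (-7/3 + 496/3) = 14431 + 163 = 14594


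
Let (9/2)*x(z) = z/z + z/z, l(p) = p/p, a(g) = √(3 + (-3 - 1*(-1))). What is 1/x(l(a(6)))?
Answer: 9/4 ≈ 2.2500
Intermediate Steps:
a(g) = 1 (a(g) = √(3 + (-3 + 1)) = √(3 - 2) = √1 = 1)
l(p) = 1
x(z) = 4/9 (x(z) = 2*(z/z + z/z)/9 = 2*(1 + 1)/9 = (2/9)*2 = 4/9)
1/x(l(a(6))) = 1/(4/9) = 9/4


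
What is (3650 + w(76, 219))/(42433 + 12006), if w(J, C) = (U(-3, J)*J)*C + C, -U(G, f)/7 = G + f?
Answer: -8501215/54439 ≈ -156.16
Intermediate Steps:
U(G, f) = -7*G - 7*f (U(G, f) = -7*(G + f) = -7*G - 7*f)
w(J, C) = C + C*J*(21 - 7*J) (w(J, C) = ((-7*(-3) - 7*J)*J)*C + C = ((21 - 7*J)*J)*C + C = (J*(21 - 7*J))*C + C = C*J*(21 - 7*J) + C = C + C*J*(21 - 7*J))
(3650 + w(76, 219))/(42433 + 12006) = (3650 - 1*219*(-1 + 7*76*(-3 + 76)))/(42433 + 12006) = (3650 - 1*219*(-1 + 7*76*73))/54439 = (3650 - 1*219*(-1 + 38836))*(1/54439) = (3650 - 1*219*38835)*(1/54439) = (3650 - 8504865)*(1/54439) = -8501215*1/54439 = -8501215/54439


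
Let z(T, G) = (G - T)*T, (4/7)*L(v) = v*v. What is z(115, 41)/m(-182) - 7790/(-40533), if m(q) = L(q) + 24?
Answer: 106814060/2350549203 ≈ 0.045442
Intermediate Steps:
L(v) = 7*v**2/4 (L(v) = 7*(v*v)/4 = 7*v**2/4)
z(T, G) = T*(G - T)
m(q) = 24 + 7*q**2/4 (m(q) = 7*q**2/4 + 24 = 24 + 7*q**2/4)
z(115, 41)/m(-182) - 7790/(-40533) = (115*(41 - 1*115))/(24 + (7/4)*(-182)**2) - 7790/(-40533) = (115*(41 - 115))/(24 + (7/4)*33124) - 7790*(-1/40533) = (115*(-74))/(24 + 57967) + 7790/40533 = -8510/57991 + 7790/40533 = 106814060/2350549203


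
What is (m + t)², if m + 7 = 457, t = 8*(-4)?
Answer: 174724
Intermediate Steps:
t = -32
m = 450 (m = -7 + 457 = 450)
(m + t)² = (450 - 32)² = 418² = 174724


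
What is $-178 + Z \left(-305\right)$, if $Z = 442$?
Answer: $-134988$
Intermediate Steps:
$-178 + Z \left(-305\right) = -178 + 442 \left(-305\right) = -178 - 134810 = -134988$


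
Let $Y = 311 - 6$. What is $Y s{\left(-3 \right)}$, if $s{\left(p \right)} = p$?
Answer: $-915$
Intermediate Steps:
$Y = 305$ ($Y = 311 - 6 = 305$)
$Y s{\left(-3 \right)} = 305 \left(-3\right) = -915$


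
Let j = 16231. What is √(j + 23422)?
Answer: √39653 ≈ 199.13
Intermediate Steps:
√(j + 23422) = √(16231 + 23422) = √39653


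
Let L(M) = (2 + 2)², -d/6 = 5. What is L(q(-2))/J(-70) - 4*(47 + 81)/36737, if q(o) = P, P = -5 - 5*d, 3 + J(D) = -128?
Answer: -654864/4812547 ≈ -0.13607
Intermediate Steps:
d = -30 (d = -6*5 = -30)
J(D) = -131 (J(D) = -3 - 128 = -131)
P = 145 (P = -5 - 5*(-30) = -5 + 150 = 145)
q(o) = 145
L(M) = 16 (L(M) = 4² = 16)
L(q(-2))/J(-70) - 4*(47 + 81)/36737 = 16/(-131) - 4*(47 + 81)/36737 = 16*(-1/131) - 4*128*(1/36737) = -16/131 - 512*1/36737 = -16/131 - 512/36737 = -654864/4812547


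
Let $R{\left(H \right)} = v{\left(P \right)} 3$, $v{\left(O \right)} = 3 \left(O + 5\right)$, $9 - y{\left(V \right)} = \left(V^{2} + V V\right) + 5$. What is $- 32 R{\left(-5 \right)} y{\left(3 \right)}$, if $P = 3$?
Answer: $32256$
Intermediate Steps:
$y{\left(V \right)} = 4 - 2 V^{2}$ ($y{\left(V \right)} = 9 - \left(\left(V^{2} + V V\right) + 5\right) = 9 - \left(\left(V^{2} + V^{2}\right) + 5\right) = 9 - \left(2 V^{2} + 5\right) = 9 - \left(5 + 2 V^{2}\right) = 4 - 2 V^{2}$)
$v{\left(O \right)} = 15 + 3 O$ ($v{\left(O \right)} = 3 \left(5 + O\right) = 15 + 3 O$)
$R{\left(H \right)} = 72$ ($R{\left(H \right)} = \left(15 + 3 \cdot 3\right) 3 = \left(15 + 9\right) 3 = 24 \cdot 3 = 72$)
$- 32 R{\left(-5 \right)} y{\left(3 \right)} = \left(-32\right) 72 \left(4 - 2 \cdot 3^{2}\right) = - 2304 \left(4 - 18\right) = \left(-2304\right) \left(-14\right) = 32256$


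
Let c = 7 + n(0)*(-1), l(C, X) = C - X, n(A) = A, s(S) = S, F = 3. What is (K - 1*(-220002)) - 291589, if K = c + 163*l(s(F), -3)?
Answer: -70602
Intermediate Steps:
c = 7 (c = 7 + 0*(-1) = 7 + 0 = 7)
K = 985 (K = 7 + 163*(3 - 1*(-3)) = 7 + 163*(3 + 3) = 7 + 163*6 = 7 + 978 = 985)
(K - 1*(-220002)) - 291589 = (985 - 1*(-220002)) - 291589 = (985 + 220002) - 291589 = 220987 - 291589 = -70602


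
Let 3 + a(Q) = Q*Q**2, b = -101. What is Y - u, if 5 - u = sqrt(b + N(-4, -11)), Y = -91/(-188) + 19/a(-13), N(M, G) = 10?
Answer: -467843/103400 + I*sqrt(91) ≈ -4.5246 + 9.5394*I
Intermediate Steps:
a(Q) = -3 + Q**3 (a(Q) = -3 + Q*Q**2 = -3 + Q**3)
Y = 49157/103400 (Y = -91/(-188) + 19/(-3 + (-13)**3) = -91*(-1/188) + 19/(-3 - 2197) = 91/188 + 19/(-2200) = 91/188 + 19*(-1/2200) = 91/188 - 19/2200 = 49157/103400 ≈ 0.47541)
u = 5 - I*sqrt(91) (u = 5 - sqrt(-101 + 10) = 5 - sqrt(-91) = 5 - I*sqrt(91) ≈ 5.0 - 9.5394*I)
Y - u = 49157/103400 - (5 - I*sqrt(91)) = 49157/103400 + (-5 + I*sqrt(91)) = -467843/103400 + I*sqrt(91)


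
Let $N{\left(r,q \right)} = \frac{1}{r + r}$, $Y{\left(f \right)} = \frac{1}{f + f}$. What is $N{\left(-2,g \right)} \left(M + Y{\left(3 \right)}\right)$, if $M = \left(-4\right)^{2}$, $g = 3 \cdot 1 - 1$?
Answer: $- \frac{97}{24} \approx -4.0417$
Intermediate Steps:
$g = 2$ ($g = 3 - 1 = 2$)
$Y{\left(f \right)} = \frac{1}{2 f}$
$N{\left(r,q \right)} = \frac{1}{2 r}$
$M = 16$
$N{\left(-2,g \right)} \left(M + Y{\left(3 \right)}\right) = \frac{1}{2 \left(-2\right)} \left(16 + \frac{1}{2 \cdot 3}\right) = \frac{1}{2} \left(- \frac{1}{2}\right) \left(16 + \frac{1}{2} \cdot \frac{1}{3}\right) = - \frac{16 + \frac{1}{6}}{4} = \left(- \frac{1}{4}\right) \frac{97}{6} = - \frac{97}{24}$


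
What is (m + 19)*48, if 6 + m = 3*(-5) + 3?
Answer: 48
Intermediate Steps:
m = -18 (m = -6 + (3*(-5) + 3) = -6 + (-15 + 3) = -6 - 12 = -18)
(m + 19)*48 = (-18 + 19)*48 = 1*48 = 48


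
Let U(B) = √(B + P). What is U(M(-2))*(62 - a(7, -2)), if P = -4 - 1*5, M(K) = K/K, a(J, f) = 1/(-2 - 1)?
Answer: 374*I*√2/3 ≈ 176.31*I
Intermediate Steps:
a(J, f) = -⅓ (a(J, f) = 1/(-3) = -⅓)
M(K) = 1
P = -9 (P = -4 - 5 = -9)
U(B) = √(-9 + B) (U(B) = √(B - 9) = √(-9 + B))
U(M(-2))*(62 - a(7, -2)) = √(-9 + 1)*(62 - 1*(-⅓)) = √(-8)*(62 + ⅓) = (2*I*√2)*(187/3) = 374*I*√2/3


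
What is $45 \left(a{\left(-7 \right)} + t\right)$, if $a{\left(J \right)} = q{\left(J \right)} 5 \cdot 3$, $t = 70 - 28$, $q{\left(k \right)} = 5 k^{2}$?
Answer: $167265$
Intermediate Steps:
$t = 42$ ($t = 70 - 28 = 42$)
$a{\left(J \right)} = 75 J^{2}$ ($a{\left(J \right)} = 5 J^{2} \cdot 5 \cdot 3 = 25 J^{2} \cdot 3 = 75 J^{2}$)
$45 \left(a{\left(-7 \right)} + t\right) = 45 \left(75 \left(-7\right)^{2} + 42\right) = 45 \left(75 \cdot 49 + 42\right) = 45 \left(3675 + 42\right) = 45 \cdot 3717 = 167265$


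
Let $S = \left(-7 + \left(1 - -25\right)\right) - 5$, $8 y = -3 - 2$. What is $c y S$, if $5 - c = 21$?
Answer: $140$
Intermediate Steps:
$y = - \frac{5}{8}$ ($y = \frac{-3 - 2}{8} = \frac{1}{8} \left(-5\right) = - \frac{5}{8} \approx -0.625$)
$c = -16$ ($c = 5 - 21 = -16$)
$S = 14$ ($S = \left(-7 + \left(1 + 25\right)\right) - 5 = \left(-7 + 26\right) - 5 = 19 - 5 = 14$)
$c y S = \left(-16\right) \left(- \frac{5}{8}\right) 14 = 10 \cdot 14 = 140$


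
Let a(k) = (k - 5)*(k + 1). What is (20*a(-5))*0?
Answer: 0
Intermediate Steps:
a(k) = (1 + k)*(-5 + k) (a(k) = (-5 + k)*(1 + k) = (1 + k)*(-5 + k))
(20*a(-5))*0 = (20*(-5 + (-5)**2 - 4*(-5)))*0 = (20*(-5 + 25 + 20))*0 = (20*40)*0 = 800*0 = 0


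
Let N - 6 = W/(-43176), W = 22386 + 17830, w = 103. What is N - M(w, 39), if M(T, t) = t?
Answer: -183128/5397 ≈ -33.931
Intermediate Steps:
W = 40216
N = 27355/5397 (N = 6 + 40216/(-43176) = 6 + 40216*(-1/43176) = 6 - 5027/5397 = 27355/5397 ≈ 5.0686)
N - M(w, 39) = 27355/5397 - 1*39 = 27355/5397 - 39 = -183128/5397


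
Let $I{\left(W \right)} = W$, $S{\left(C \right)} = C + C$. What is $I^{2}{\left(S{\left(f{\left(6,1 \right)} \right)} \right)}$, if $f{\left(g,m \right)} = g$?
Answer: $144$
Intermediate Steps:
$S{\left(C \right)} = 2 C$
$I^{2}{\left(S{\left(f{\left(6,1 \right)} \right)} \right)} = \left(2 \cdot 6\right)^{2} = 12^{2} = 144$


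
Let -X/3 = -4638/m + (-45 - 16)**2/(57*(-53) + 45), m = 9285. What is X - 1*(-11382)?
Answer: 34961589071/3070240 ≈ 11387.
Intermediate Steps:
X = 16117391/3070240 (X = -3*(-4638/9285 + (-45 - 16)**2/(57*(-53) + 45)) = -3*(-4638*1/9285 + (-61)**2/(-3021 + 45)) = -3*(-1546/3095 + 3721/(-2976)) = -3*(-1546/3095 + 3721*(-1/2976)) = -3*(-1546/3095 - 3721/2976) = -3*(-16117391/9210720) = 16117391/3070240 ≈ 5.2496)
X - 1*(-11382) = 16117391/3070240 - 1*(-11382) = 16117391/3070240 + 11382 = 34961589071/3070240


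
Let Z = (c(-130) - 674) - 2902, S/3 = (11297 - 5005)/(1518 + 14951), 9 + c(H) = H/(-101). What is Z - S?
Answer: -5962943371/1663369 ≈ -3584.9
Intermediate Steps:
c(H) = -9 - H/101 (c(H) = -9 + H/(-101) = -9 + H*(-1/101) = -9 - H/101)
S = 18876/16469 (S = 3*((11297 - 5005)/(1518 + 14951)) = 3*(6292/16469) = 18876/16469 ≈ 1.1462)
Z = -361955/101 (Z = ((-9 - 1/101*(-130)) - 674) - 2902 = ((-9 + 130/101) - 674) - 2902 = (-779/101 - 674) - 2902 = -68853/101 - 2902 = -361955/101 ≈ -3583.7)
Z - S = -361955/101 - 1*18876/16469 = -361955/101 - 18876/16469 = -5962943371/1663369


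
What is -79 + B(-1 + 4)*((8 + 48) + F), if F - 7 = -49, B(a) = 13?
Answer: 103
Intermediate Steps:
F = -42 (F = 7 - 49 = -42)
-79 + B(-1 + 4)*((8 + 48) + F) = -79 + 13*((8 + 48) - 42) = -79 + 13*(56 - 42) = -79 + 13*14 = -79 + 182 = 103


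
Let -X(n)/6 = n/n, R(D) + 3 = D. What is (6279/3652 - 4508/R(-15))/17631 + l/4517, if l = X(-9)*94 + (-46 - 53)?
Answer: -346768220881/2617582113036 ≈ -0.13248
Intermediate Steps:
R(D) = -3 + D
X(n) = -6 (X(n) = -6*n/n = -6*1 = -6)
l = -663 (l = -6*94 + (-46 - 53) = -564 - 99 = -663)
(6279/3652 - 4508/R(-15))/17631 + l/4517 = (6279/3652 - 4508/(-3 - 15))/17631 - 663/4517 = (6279*(1/3652) - 4508/(-18))*(1/17631) - 663*1/4517 = (6279/3652 - 4508*(-1/18))*(1/17631) - 663/4517 = (6279/3652 + 2254/9)*(1/17631) - 663/4517 = (8288119/32868)*(1/17631) - 663/4517 = 8288119/579495708 - 663/4517 = -346768220881/2617582113036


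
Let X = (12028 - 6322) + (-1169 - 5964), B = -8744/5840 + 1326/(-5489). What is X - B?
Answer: -5710978733/4006970 ≈ -1425.3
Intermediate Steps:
B = -6967457/4006970 (B = -8744*1/5840 + 1326*(-1/5489) = -1093/730 - 1326/5489 = -6967457/4006970 ≈ -1.7388)
X = -1427 (X = 5706 - 7133 = -1427)
X - B = -1427 - 1*(-6967457/4006970) = -1427 + 6967457/4006970 = -5710978733/4006970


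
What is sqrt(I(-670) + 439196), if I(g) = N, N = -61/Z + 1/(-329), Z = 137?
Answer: sqrt(892258847450446)/45073 ≈ 662.72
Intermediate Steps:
N = -20206/45073 (N = -61/137 + 1/(-329) = -61*1/137 + 1*(-1/329) = -61/137 - 1/329 = -20206/45073 ≈ -0.44830)
I(g) = -20206/45073
sqrt(I(-670) + 439196) = sqrt(-20206/45073 + 439196) = sqrt(19795861102/45073) = sqrt(892258847450446)/45073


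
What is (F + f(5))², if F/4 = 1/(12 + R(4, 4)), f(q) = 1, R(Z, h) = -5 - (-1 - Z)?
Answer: 16/9 ≈ 1.7778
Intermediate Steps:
R(Z, h) = -4 + Z (R(Z, h) = -5 + (1 + Z) = -4 + Z)
F = ⅓ (F = 4/(12 + (-4 + 4)) = 4/(12 + 0) = 4/12 = 4*(1/12) = ⅓ ≈ 0.33333)
(F + f(5))² = (⅓ + 1)² = (4/3)² = 16/9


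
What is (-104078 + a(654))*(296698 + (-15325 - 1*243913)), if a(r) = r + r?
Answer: -3849764200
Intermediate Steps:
a(r) = 2*r
(-104078 + a(654))*(296698 + (-15325 - 1*243913)) = (-104078 + 2*654)*(296698 + (-15325 - 1*243913)) = (-104078 + 1308)*(296698 + (-15325 - 243913)) = -102770*(296698 - 259238) = -102770*37460 = -3849764200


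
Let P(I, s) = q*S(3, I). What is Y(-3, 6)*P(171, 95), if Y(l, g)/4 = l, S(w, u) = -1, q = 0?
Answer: 0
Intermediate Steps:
Y(l, g) = 4*l
P(I, s) = 0 (P(I, s) = 0*(-1) = 0)
Y(-3, 6)*P(171, 95) = (4*(-3))*0 = -12*0 = 0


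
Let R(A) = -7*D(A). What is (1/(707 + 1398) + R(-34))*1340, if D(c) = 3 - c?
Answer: -146111992/421 ≈ -3.4706e+5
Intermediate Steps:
R(A) = -21 + 7*A (R(A) = -7*(3 - A) = -21 + 7*A)
(1/(707 + 1398) + R(-34))*1340 = (1/(707 + 1398) + (-21 + 7*(-34)))*1340 = (1/2105 + (-21 - 238))*1340 = (1/2105 - 259)*1340 = -545194/2105*1340 = -146111992/421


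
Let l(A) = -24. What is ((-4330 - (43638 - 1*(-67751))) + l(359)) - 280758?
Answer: -396501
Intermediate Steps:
((-4330 - (43638 - 1*(-67751))) + l(359)) - 280758 = ((-4330 - (43638 - 1*(-67751))) - 24) - 280758 = ((-4330 - (43638 + 67751)) - 24) - 280758 = ((-4330 - 1*111389) - 24) - 280758 = ((-4330 - 111389) - 24) - 280758 = (-115719 - 24) - 280758 = -115743 - 280758 = -396501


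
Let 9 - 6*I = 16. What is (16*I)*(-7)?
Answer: 392/3 ≈ 130.67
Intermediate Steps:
I = -7/6 (I = 3/2 - ⅙*16 = 3/2 - 8/3 = -7/6 ≈ -1.1667)
(16*I)*(-7) = (16*(-7/6))*(-7) = -56/3*(-7) = 392/3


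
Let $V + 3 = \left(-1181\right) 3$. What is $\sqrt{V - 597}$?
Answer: $i \sqrt{4143} \approx 64.366 i$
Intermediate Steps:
$V = -3546$ ($V = -3 - 3543 = -3546$)
$\sqrt{V - 597} = \sqrt{-3546 - 597} = \sqrt{-4143} = i \sqrt{4143}$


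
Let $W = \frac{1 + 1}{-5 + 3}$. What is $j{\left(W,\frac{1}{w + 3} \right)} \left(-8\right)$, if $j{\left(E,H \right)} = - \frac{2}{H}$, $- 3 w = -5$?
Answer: $\frac{224}{3} \approx 74.667$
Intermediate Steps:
$w = \frac{5}{3}$ ($w = \left(- \frac{1}{3}\right) \left(-5\right) = \frac{5}{3} \approx 1.6667$)
$W = -1$ ($W = \frac{2}{-2} = 2 \left(- \frac{1}{2}\right) = -1$)
$j{\left(W,\frac{1}{w + 3} \right)} \left(-8\right) = - \frac{2}{\frac{1}{\frac{5}{3} + 3}} \left(-8\right) = - \frac{2}{\frac{1}{\frac{14}{3}}} \left(-8\right) = - \frac{2}{\frac{3}{14}} \left(-8\right) = \left(-2\right) \frac{14}{3} \left(-8\right) = \left(- \frac{28}{3}\right) \left(-8\right) = \frac{224}{3}$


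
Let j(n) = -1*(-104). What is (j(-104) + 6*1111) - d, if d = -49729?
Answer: 56499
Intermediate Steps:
j(n) = 104
(j(-104) + 6*1111) - d = (104 + 6*1111) - 1*(-49729) = (104 + 6666) + 49729 = 6770 + 49729 = 56499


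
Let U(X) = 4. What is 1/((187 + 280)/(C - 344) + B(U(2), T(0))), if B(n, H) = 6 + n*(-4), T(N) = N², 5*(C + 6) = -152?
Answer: -1902/21355 ≈ -0.089066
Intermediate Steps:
C = -182/5 (C = -6 + (⅕)*(-152) = -6 - 152/5 = -182/5 ≈ -36.400)
B(n, H) = 6 - 4*n
1/((187 + 280)/(C - 344) + B(U(2), T(0))) = 1/((187 + 280)/(-182/5 - 344) + (6 - 4*4)) = 1/(467/(-1902/5) + (6 - 16)) = 1/(467*(-5/1902) - 10) = 1/(-2335/1902 - 10) = 1/(-21355/1902) = -1902/21355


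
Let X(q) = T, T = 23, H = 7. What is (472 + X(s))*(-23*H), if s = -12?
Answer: -79695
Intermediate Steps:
X(q) = 23
(472 + X(s))*(-23*H) = (472 + 23)*(-23*7) = 495*(-161) = -79695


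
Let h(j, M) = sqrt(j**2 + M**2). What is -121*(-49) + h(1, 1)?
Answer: 5929 + sqrt(2) ≈ 5930.4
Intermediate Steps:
h(j, M) = sqrt(M**2 + j**2)
-121*(-49) + h(1, 1) = -121*(-49) + sqrt(1**2 + 1**2) = 5929 + sqrt(1 + 1) = 5929 + sqrt(2)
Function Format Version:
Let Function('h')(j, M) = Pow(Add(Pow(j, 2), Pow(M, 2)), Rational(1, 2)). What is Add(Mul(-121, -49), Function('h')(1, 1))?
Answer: Add(5929, Pow(2, Rational(1, 2))) ≈ 5930.4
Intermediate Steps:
Function('h')(j, M) = Pow(Add(Pow(M, 2), Pow(j, 2)), Rational(1, 2))
Add(Mul(-121, -49), Function('h')(1, 1)) = Add(Mul(-121, -49), Pow(Add(Pow(1, 2), Pow(1, 2)), Rational(1, 2))) = Add(5929, Pow(Add(1, 1), Rational(1, 2))) = Add(5929, Pow(2, Rational(1, 2)))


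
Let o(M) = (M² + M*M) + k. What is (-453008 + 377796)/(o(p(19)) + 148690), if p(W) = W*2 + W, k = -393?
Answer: -75212/154795 ≈ -0.48588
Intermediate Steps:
p(W) = 3*W (p(W) = 2*W + W = 3*W)
o(M) = -393 + 2*M² (o(M) = (M² + M*M) - 393 = (M² + M²) - 393 = 2*M² - 393 = -393 + 2*M²)
(-453008 + 377796)/(o(p(19)) + 148690) = (-453008 + 377796)/((-393 + 2*(3*19)²) + 148690) = -75212/((-393 + 2*57²) + 148690) = -75212/((-393 + 2*3249) + 148690) = -75212/((-393 + 6498) + 148690) = -75212/(6105 + 148690) = -75212/154795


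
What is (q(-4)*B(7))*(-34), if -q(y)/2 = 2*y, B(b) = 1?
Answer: -544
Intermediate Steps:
q(y) = -4*y
(q(-4)*B(7))*(-34) = (-4*(-4)*1)*(-34) = (16*1)*(-34) = 16*(-34) = -544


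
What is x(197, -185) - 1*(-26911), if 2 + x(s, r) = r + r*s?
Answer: -9721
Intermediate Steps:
x(s, r) = -2 + r + r*s (x(s, r) = -2 + (r + r*s) = -2 + r + r*s)
x(197, -185) - 1*(-26911) = (-2 - 185 - 185*197) - 1*(-26911) = (-2 - 185 - 36445) + 26911 = -36632 + 26911 = -9721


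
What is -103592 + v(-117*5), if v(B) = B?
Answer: -104177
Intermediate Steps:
-103592 + v(-117*5) = -103592 - 117*5 = -103592 - 585 = -104177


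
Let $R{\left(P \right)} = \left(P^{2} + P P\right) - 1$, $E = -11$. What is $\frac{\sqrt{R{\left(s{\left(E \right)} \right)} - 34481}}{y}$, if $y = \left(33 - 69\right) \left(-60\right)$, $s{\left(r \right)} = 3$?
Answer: $\frac{i \sqrt{2154}}{540} \approx 0.085947 i$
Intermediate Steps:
$y = 2160$ ($y = \left(-36\right) \left(-60\right) = 2160$)
$R{\left(P \right)} = -1 + 2 P^{2}$ ($R{\left(P \right)} = \left(P^{2} + P^{2}\right) - 1 = 2 P^{2} - 1 = -1 + 2 P^{2}$)
$\frac{\sqrt{R{\left(s{\left(E \right)} \right)} - 34481}}{y} = \frac{\sqrt{\left(-1 + 2 \cdot 3^{2}\right) - 34481}}{2160} = \sqrt{\left(-1 + 2 \cdot 9\right) - 34481} \cdot \frac{1}{2160} = \sqrt{\left(-1 + 18\right) - 34481} \cdot \frac{1}{2160} = \sqrt{17 - 34481} \cdot \frac{1}{2160} = \sqrt{-34464} \cdot \frac{1}{2160} = 4 i \sqrt{2154} \cdot \frac{1}{2160} = \frac{i \sqrt{2154}}{540}$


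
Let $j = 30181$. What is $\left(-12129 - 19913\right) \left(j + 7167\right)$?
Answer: $-1196704616$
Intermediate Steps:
$\left(-12129 - 19913\right) \left(j + 7167\right) = \left(-12129 - 19913\right) \left(30181 + 7167\right) = \left(-32042\right) 37348 = -1196704616$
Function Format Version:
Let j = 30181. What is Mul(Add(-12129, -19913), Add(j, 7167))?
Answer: -1196704616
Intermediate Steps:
Mul(Add(-12129, -19913), Add(j, 7167)) = Mul(Add(-12129, -19913), Add(30181, 7167)) = Mul(-32042, 37348) = -1196704616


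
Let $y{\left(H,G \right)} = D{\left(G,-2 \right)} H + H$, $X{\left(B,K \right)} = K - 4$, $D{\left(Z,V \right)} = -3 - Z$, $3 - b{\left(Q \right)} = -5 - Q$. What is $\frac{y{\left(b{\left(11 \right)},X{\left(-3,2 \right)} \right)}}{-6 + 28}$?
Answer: $0$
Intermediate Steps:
$b{\left(Q \right)} = 8 + Q$ ($b{\left(Q \right)} = 3 - \left(-5 - Q\right) = 3 + \left(5 + Q\right) = 8 + Q$)
$X{\left(B,K \right)} = -4 + K$
$y{\left(H,G \right)} = H + H \left(-3 - G\right)$ ($y{\left(H,G \right)} = \left(-3 - G\right) H + H = H \left(-3 - G\right) + H = H + H \left(-3 - G\right)$)
$\frac{y{\left(b{\left(11 \right)},X{\left(-3,2 \right)} \right)}}{-6 + 28} = \frac{\left(-1\right) \left(8 + 11\right) \left(2 + \left(-4 + 2\right)\right)}{-6 + 28} = \frac{\left(-1\right) 19 \left(2 - 2\right)}{22} = \left(-1\right) 19 \cdot 0 \cdot \frac{1}{22} = 0 \cdot \frac{1}{22} = 0$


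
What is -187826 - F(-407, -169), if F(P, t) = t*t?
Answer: -216387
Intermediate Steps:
F(P, t) = t**2
-187826 - F(-407, -169) = -187826 - 1*(-169)**2 = -187826 - 1*28561 = -187826 - 28561 = -216387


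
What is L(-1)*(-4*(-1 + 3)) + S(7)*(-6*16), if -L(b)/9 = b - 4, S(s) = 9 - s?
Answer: -552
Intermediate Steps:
L(b) = 36 - 9*b (L(b) = -9*(b - 4) = -9*(-4 + b) = 36 - 9*b)
L(-1)*(-4*(-1 + 3)) + S(7)*(-6*16) = (36 - 9*(-1))*(-4*(-1 + 3)) + (9 - 1*7)*(-6*16) = (36 + 9)*(-4*2) + (9 - 7)*(-96) = 45*(-8) + 2*(-96) = -360 - 192 = -552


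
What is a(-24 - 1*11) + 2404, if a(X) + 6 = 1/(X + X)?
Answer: 167859/70 ≈ 2398.0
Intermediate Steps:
a(X) = -6 + 1/(2*X) (a(X) = -6 + 1/(X + X) = -6 + 1/(2*X))
a(-24 - 1*11) + 2404 = (-6 + 1/(2*(-24 - 1*11))) + 2404 = (-6 + 1/(2*(-24 - 11))) + 2404 = (-6 + (½)/(-35)) + 2404 = (-6 + (½)*(-1/35)) + 2404 = (-6 - 1/70) + 2404 = -421/70 + 2404 = 167859/70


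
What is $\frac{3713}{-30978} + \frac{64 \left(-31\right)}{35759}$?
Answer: $- \frac{194233519}{1107742302} \approx -0.17534$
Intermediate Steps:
$\frac{3713}{-30978} + \frac{64 \left(-31\right)}{35759} = 3713 \left(- \frac{1}{30978}\right) - \frac{1984}{35759} = - \frac{3713}{30978} - \frac{1984}{35759} = - \frac{194233519}{1107742302}$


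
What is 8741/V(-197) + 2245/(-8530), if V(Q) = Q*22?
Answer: -4214528/1848451 ≈ -2.2800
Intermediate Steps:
V(Q) = 22*Q
8741/V(-197) + 2245/(-8530) = 8741/((22*(-197))) + 2245/(-8530) = 8741/(-4334) + 2245*(-1/8530) = 8741*(-1/4334) - 449/1706 = -8741/4334 - 449/1706 = -4214528/1848451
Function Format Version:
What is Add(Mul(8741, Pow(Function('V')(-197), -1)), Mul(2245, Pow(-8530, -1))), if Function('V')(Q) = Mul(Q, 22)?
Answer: Rational(-4214528, 1848451) ≈ -2.2800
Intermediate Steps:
Function('V')(Q) = Mul(22, Q)
Add(Mul(8741, Pow(Function('V')(-197), -1)), Mul(2245, Pow(-8530, -1))) = Add(Mul(8741, Pow(Mul(22, -197), -1)), Mul(2245, Pow(-8530, -1))) = Add(Mul(8741, Pow(-4334, -1)), Mul(2245, Rational(-1, 8530))) = Add(Mul(8741, Rational(-1, 4334)), Rational(-449, 1706)) = Add(Rational(-8741, 4334), Rational(-449, 1706)) = Rational(-4214528, 1848451)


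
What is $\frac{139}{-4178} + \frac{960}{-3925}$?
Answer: $- \frac{911291}{3279730} \approx -0.27786$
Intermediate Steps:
$\frac{139}{-4178} + \frac{960}{-3925} = 139 \left(- \frac{1}{4178}\right) + 960 \left(- \frac{1}{3925}\right) = - \frac{139}{4178} - \frac{192}{785} = - \frac{911291}{3279730}$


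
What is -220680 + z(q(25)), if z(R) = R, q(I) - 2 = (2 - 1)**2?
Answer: -220677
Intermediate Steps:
q(I) = 3 (q(I) = 2 + (2 - 1)**2 = 2 + 1**2 = 2 + 1 = 3)
-220680 + z(q(25)) = -220680 + 3 = -220677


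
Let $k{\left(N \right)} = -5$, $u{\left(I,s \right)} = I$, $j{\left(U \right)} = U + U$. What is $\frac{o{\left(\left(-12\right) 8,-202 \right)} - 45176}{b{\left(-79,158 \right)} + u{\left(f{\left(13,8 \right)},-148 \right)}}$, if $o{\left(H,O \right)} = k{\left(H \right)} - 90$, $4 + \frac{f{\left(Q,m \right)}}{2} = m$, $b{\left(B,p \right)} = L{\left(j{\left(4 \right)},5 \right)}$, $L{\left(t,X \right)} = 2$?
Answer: $- \frac{45271}{10} \approx -4527.1$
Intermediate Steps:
$j{\left(U \right)} = 2 U$
$b{\left(B,p \right)} = 2$
$f{\left(Q,m \right)} = -8 + 2 m$
$o{\left(H,O \right)} = -95$ ($o{\left(H,O \right)} = -5 - 90 = -95$)
$\frac{o{\left(\left(-12\right) 8,-202 \right)} - 45176}{b{\left(-79,158 \right)} + u{\left(f{\left(13,8 \right)},-148 \right)}} = \frac{-95 - 45176}{2 + \left(-8 + 2 \cdot 8\right)} = - \frac{45271}{2 + \left(-8 + 16\right)} = - \frac{45271}{2 + 8} = - \frac{45271}{10}$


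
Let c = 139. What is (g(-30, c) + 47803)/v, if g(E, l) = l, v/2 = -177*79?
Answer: -23971/13983 ≈ -1.7143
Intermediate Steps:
v = -27966 (v = 2*(-177*79) = 2*(-13983) = -27966)
(g(-30, c) + 47803)/v = (139 + 47803)/(-27966) = 47942*(-1/27966) = -23971/13983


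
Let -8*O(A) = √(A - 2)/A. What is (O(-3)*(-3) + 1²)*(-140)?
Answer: -140 + 35*I*√5/2 ≈ -140.0 + 39.131*I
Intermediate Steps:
O(A) = -√(-2 + A)/(8*A) (O(A) = -√(A - 2)/(8*A) = -√(-2 + A)/(8*A))
(O(-3)*(-3) + 1²)*(-140) = (-⅛*√(-2 - 3)/(-3)*(-3) + 1²)*(-140) = (-⅛*(-⅓)*√(-5)*(-3) + 1)*(-140) = (-⅛*(-⅓)*I*√5*(-3) + 1)*(-140) = ((I*√5/24)*(-3) + 1)*(-140) = (-I*√5/8 + 1)*(-140) = (1 - I*√5/8)*(-140) = -140 + 35*I*√5/2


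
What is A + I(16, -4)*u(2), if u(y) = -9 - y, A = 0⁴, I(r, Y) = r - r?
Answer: 0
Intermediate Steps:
I(r, Y) = 0
A = 0
A + I(16, -4)*u(2) = 0 + 0*(-9 - 1*2) = 0 + 0*(-9 - 2) = 0 + 0*(-11) = 0 + 0 = 0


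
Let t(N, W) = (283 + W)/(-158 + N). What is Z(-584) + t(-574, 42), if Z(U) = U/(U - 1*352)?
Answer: 5137/28548 ≈ 0.17994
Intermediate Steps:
Z(U) = U/(-352 + U) (Z(U) = U/(U - 352) = U/(-352 + U))
t(N, W) = (283 + W)/(-158 + N)
Z(-584) + t(-574, 42) = -584/(-352 - 584) + (283 + 42)/(-158 - 574) = -584/(-936) + 325/(-732) = -584*(-1/936) - 1/732*325 = 73/117 - 325/732 = 5137/28548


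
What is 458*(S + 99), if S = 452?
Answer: 252358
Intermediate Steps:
458*(S + 99) = 458*(452 + 99) = 458*551 = 252358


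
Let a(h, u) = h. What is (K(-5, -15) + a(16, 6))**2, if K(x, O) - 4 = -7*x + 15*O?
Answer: 28900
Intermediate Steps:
K(x, O) = 4 - 7*x + 15*O (K(x, O) = 4 + (-7*x + 15*O) = 4 - 7*x + 15*O)
(K(-5, -15) + a(16, 6))**2 = ((4 - 7*(-5) + 15*(-15)) + 16)**2 = ((4 + 35 - 225) + 16)**2 = (-186 + 16)**2 = (-170)**2 = 28900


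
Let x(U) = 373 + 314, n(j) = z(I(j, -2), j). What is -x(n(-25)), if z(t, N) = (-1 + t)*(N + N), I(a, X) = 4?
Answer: -687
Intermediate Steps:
z(t, N) = 2*N*(-1 + t) (z(t, N) = (-1 + t)*(2*N) = 2*N*(-1 + t))
n(j) = 6*j (n(j) = 2*j*(-1 + 4) = 2*j*3 = 6*j)
x(U) = 687
-x(n(-25)) = -1*687 = -687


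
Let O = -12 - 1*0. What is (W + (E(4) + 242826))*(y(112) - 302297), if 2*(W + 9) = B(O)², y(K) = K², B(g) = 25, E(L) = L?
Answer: -140897322051/2 ≈ -7.0449e+10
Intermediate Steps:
O = -12 (O = -12 + 0 = -12)
W = 607/2 (W = -9 + (½)*25² = -9 + (½)*625 = -9 + 625/2 = 607/2 ≈ 303.50)
(W + (E(4) + 242826))*(y(112) - 302297) = (607/2 + (4 + 242826))*(112² - 302297) = (607/2 + 242830)*(12544 - 302297) = (486267/2)*(-289753) = -140897322051/2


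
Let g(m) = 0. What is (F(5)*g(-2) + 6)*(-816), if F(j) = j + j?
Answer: -4896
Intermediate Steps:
F(j) = 2*j
(F(5)*g(-2) + 6)*(-816) = ((2*5)*0 + 6)*(-816) = (10*0 + 6)*(-816) = (0 + 6)*(-816) = 6*(-816) = -4896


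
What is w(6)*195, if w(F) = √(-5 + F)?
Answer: 195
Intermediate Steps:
w(6)*195 = √(-5 + 6)*195 = √1*195 = 1*195 = 195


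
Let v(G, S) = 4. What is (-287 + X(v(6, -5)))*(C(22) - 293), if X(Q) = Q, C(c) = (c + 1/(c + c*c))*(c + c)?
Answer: -4394141/23 ≈ -1.9105e+5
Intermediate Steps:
C(c) = 2*c*(c + 1/(c + c²)) (C(c) = (c + 1/(c + c²))*(2*c) = 2*c*(c + 1/(c + c²)))
(-287 + X(v(6, -5)))*(C(22) - 293) = (-287 + 4)*(2*(1 + 22² + 22³)/(1 + 22) - 293) = -283*(2*(1 + 484 + 10648)/23 - 293) = -283*(2*(1/23)*11133 - 293) = -283*(22266/23 - 293) = -283*15527/23 = -4394141/23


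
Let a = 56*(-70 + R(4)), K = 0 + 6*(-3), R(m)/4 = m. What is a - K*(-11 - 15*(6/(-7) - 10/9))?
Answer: -18834/7 ≈ -2690.6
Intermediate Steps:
R(m) = 4*m
K = -18 (K = 0 - 18 = -18)
a = -3024 (a = 56*(-70 + 4*4) = 56*(-70 + 16) = 56*(-54) = -3024)
a - K*(-11 - 15*(6/(-7) - 10/9)) = -3024 - (-18)*(-11 - 15*(6/(-7) - 10/9)) = -3024 - (-18)*(-11 - 15*(6*(-⅐) - 10*⅑)) = -3024 - (-18)*(-11 - 15*(-6/7 - 10/9)) = -3024 - (-18)*(-11 - 15*(-124/63)) = -3024 - (-18)*(-11 + 620/21) = -3024 - (-18)*389/21 = -3024 - 1*(-2334/7) = -3024 + 2334/7 = -18834/7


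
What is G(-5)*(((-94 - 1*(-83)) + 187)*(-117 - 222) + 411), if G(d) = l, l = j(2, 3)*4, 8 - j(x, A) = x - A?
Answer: -2133108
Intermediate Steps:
j(x, A) = 8 + A - x (j(x, A) = 8 - (x - A) = 8 + (A - x) = 8 + A - x)
l = 36 (l = (8 + 3 - 1*2)*4 = (8 + 3 - 2)*4 = 9*4 = 36)
G(d) = 36
G(-5)*(((-94 - 1*(-83)) + 187)*(-117 - 222) + 411) = 36*(((-94 - 1*(-83)) + 187)*(-117 - 222) + 411) = 36*(((-94 + 83) + 187)*(-339) + 411) = 36*((-11 + 187)*(-339) + 411) = 36*(176*(-339) + 411) = 36*(-59664 + 411) = 36*(-59253) = -2133108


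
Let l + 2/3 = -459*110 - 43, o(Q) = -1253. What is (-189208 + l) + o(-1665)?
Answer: -722984/3 ≈ -2.4099e+5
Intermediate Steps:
l = -151601/3 (l = -⅔ + (-459*110 - 43) = -⅔ + (-50490 - 43) = -⅔ - 50533 = -151601/3 ≈ -50534.)
(-189208 + l) + o(-1665) = (-189208 - 151601/3) - 1253 = -719225/3 - 1253 = -722984/3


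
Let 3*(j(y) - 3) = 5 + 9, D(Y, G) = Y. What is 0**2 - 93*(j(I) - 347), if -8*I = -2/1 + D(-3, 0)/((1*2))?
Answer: 31558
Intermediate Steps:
I = 7/16 (I = -(-2/1 - 3/(1*2))/8 = -(-2*1 - 3/2)/8 = -(-2 - 3*1/2)/8 = -(-2 - 3/2)/8 = -1/8*(-7/2) = 7/16 ≈ 0.43750)
j(y) = 23/3 (j(y) = 3 + (5 + 9)/3 = 3 + (1/3)*14 = 3 + 14/3 = 23/3)
0**2 - 93*(j(I) - 347) = 0**2 - 93*(23/3 - 347) = 0 - 93*(-1018)/3 = 0 - 1*(-31558) = 0 + 31558 = 31558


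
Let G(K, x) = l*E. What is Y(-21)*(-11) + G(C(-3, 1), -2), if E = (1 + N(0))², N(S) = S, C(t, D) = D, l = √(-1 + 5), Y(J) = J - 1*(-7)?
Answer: 156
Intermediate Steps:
Y(J) = 7 + J (Y(J) = J + 7 = 7 + J)
l = 2 (l = √4 = 2)
E = 1 (E = (1 + 0)² = 1² = 1)
G(K, x) = 2 (G(K, x) = 2*1 = 2)
Y(-21)*(-11) + G(C(-3, 1), -2) = (7 - 21)*(-11) + 2 = -14*(-11) + 2 = 154 + 2 = 156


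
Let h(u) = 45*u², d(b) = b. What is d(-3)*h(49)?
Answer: -324135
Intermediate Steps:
d(-3)*h(49) = -135*49² = -135*2401 = -3*108045 = -324135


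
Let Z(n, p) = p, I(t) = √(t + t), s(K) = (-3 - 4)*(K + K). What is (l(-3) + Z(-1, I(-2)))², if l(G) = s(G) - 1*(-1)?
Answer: 1845 + 172*I ≈ 1845.0 + 172.0*I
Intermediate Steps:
s(K) = -14*K
I(t) = √2*√t (I(t) = √(2*t) = √2*√t)
l(G) = 1 - 14*G (l(G) = -14*G - 1*(-1) = -14*G + 1 = 1 - 14*G)
(l(-3) + Z(-1, I(-2)))² = ((1 - 14*(-3)) + √2*√(-2))² = ((1 + 42) + √2*(I*√2))² = (43 + 2*I)²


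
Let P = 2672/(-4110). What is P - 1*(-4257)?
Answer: 8746799/2055 ≈ 4256.4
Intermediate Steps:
P = -1336/2055 (P = 2672*(-1/4110) = -1336/2055 ≈ -0.65012)
P - 1*(-4257) = -1336/2055 - 1*(-4257) = -1336/2055 + 4257 = 8746799/2055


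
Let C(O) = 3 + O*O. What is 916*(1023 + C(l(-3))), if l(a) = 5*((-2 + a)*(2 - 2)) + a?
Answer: 948060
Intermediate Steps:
l(a) = a (l(a) = 5*((-2 + a)*0) + a = 5*0 + a = 0 + a = a)
C(O) = 3 + O**2
916*(1023 + C(l(-3))) = 916*(1023 + (3 + (-3)**2)) = 916*(1023 + (3 + 9)) = 916*(1023 + 12) = 916*1035 = 948060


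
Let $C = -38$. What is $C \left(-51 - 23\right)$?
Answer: $2812$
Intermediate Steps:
$C \left(-51 - 23\right) = - 38 \left(-51 - 23\right) = \left(-38\right) \left(-74\right) = 2812$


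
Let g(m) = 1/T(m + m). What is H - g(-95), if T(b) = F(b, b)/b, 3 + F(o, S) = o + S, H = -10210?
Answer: -3910620/383 ≈ -10211.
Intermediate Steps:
F(o, S) = -3 + S + o (F(o, S) = -3 + (o + S) = -3 + (S + o) = -3 + S + o)
T(b) = (-3 + 2*b)/b (T(b) = (-3 + b + b)/b = (-3 + 2*b)/b)
g(m) = 1/(2 - 3/(2*m)) (g(m) = 1/(2 - 3/(m + m)) = 1/(2 - 3*1/(2*m)) = 1/(2 - 3/(2*m)))
H - g(-95) = -10210 - 2*(-95)/(-3 + 4*(-95)) = -10210 - 2*(-95)/(-3 - 380) = -10210 - 2*(-95)/(-383) = -10210 - 2*(-95)*(-1)/383 = -10210 - 1*190/383 = -10210 - 190/383 = -3910620/383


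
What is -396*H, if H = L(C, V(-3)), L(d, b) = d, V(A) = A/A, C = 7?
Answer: -2772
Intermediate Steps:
V(A) = 1
H = 7
-396*H = -396*7 = -2772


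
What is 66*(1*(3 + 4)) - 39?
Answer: 423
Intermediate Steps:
66*(1*(3 + 4)) - 39 = 66*(1*7) - 39 = 66*7 - 39 = 462 - 39 = 423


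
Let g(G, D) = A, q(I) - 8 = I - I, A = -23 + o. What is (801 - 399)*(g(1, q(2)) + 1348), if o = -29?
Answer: 520992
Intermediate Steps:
A = -52 (A = -23 - 29 = -52)
q(I) = 8 (q(I) = 8 + (I - I) = 8 + 0 = 8)
g(G, D) = -52
(801 - 399)*(g(1, q(2)) + 1348) = (801 - 399)*(-52 + 1348) = 402*1296 = 520992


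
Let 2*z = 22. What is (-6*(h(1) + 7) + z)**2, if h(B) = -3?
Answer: 169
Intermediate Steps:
z = 11 (z = (1/2)*22 = 11)
(-6*(h(1) + 7) + z)**2 = (-6*(-3 + 7) + 11)**2 = (-6*4 + 11)**2 = (-24 + 11)**2 = (-13)**2 = 169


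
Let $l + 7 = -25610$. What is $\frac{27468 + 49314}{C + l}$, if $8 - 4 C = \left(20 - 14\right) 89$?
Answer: $- \frac{153564}{51497} \approx -2.982$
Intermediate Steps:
$l = -25617$ ($l = -7 - 25610 = -25617$)
$C = - \frac{263}{2}$ ($C = 2 - \frac{\left(20 - 14\right) 89}{4} = 2 - \frac{6 \cdot 89}{4} = 2 - \frac{267}{2} = - \frac{263}{2} \approx -131.5$)
$\frac{27468 + 49314}{C + l} = \frac{27468 + 49314}{- \frac{263}{2} - 25617} = \frac{76782}{- \frac{51497}{2}} = 76782 \left(- \frac{2}{51497}\right) = - \frac{153564}{51497}$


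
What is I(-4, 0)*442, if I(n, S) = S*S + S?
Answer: 0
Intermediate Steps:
I(n, S) = S + S² (I(n, S) = S² + S = S + S²)
I(-4, 0)*442 = (0*(1 + 0))*442 = (0*1)*442 = 0*442 = 0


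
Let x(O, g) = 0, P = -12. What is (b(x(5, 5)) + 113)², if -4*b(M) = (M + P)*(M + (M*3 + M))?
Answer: 12769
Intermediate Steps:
b(M) = -5*M*(-12 + M)/4 (b(M) = -(M - 12)*(M + (M*3 + M))/4 = -(-12 + M)*(M + (3*M + M))/4 = -(-12 + M)*(M + 4*M)/4 = -(-12 + M)*5*M/4 = -5*M*(-12 + M)/4)
(b(x(5, 5)) + 113)² = ((5/4)*0*(12 - 1*0) + 113)² = ((5/4)*0*(12 + 0) + 113)² = ((5/4)*0*12 + 113)² = (0 + 113)² = 113² = 12769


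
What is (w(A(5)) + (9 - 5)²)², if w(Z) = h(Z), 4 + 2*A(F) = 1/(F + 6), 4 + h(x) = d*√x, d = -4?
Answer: 1240/11 - 48*I*√946/11 ≈ 112.73 - 134.21*I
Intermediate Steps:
h(x) = -4 - 4*√x
A(F) = -2 + 1/(2*(6 + F)) (A(F) = -2 + 1/(2*(F + 6)) = -2 + 1/(2*(6 + F)))
w(Z) = -4 - 4*√Z
(w(A(5)) + (9 - 5)²)² = ((-4 - 4*√2*√(-23 - 4*5)/(2*√(6 + 5))) + (9 - 5)²)² = ((-4 - 4*√22*√(-23 - 20)/22) + 4²)² = ((-4 - 4*I*√946/22) + 16)² = ((-4 - 2*I*√946/11) + 16)² = (12 - 2*I*√946/11)²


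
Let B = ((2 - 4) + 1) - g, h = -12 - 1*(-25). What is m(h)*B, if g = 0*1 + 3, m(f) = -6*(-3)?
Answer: -72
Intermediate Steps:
h = 13 (h = -12 + 25 = 13)
m(f) = 18
g = 3 (g = 0 + 3 = 3)
B = -4 (B = ((2 - 4) + 1) - 1*3 = (-2 + 1) - 3 = -1 - 3 = -4)
m(h)*B = 18*(-4) = -72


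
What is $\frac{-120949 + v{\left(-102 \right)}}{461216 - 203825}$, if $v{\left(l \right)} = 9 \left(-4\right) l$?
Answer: $- \frac{117277}{257391} \approx -0.45564$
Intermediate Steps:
$v{\left(l \right)} = - 36 l$
$\frac{-120949 + v{\left(-102 \right)}}{461216 - 203825} = \frac{-120949 - -3672}{461216 - 203825} = \frac{-120949 + 3672}{257391} = \left(-117277\right) \frac{1}{257391} = - \frac{117277}{257391}$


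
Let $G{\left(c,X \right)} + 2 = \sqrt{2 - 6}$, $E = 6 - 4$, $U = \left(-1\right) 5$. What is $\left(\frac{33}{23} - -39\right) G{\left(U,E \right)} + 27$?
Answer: $- \frac{1239}{23} + \frac{1860 i}{23} \approx -53.87 + 80.87 i$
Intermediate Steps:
$U = -5$
$E = 2$ ($E = 6 - 4 = 2$)
$G{\left(c,X \right)} = -2 + 2 i$ ($G{\left(c,X \right)} = -2 + \sqrt{2 - 6} = -2 + \sqrt{-4} = -2 + 2 i$)
$\left(\frac{33}{23} - -39\right) G{\left(U,E \right)} + 27 = \left(\frac{33}{23} - -39\right) \left(-2 + 2 i\right) + 27 = \left(33 \cdot \frac{1}{23} + 39\right) \left(-2 + 2 i\right) + 27 = \left(\frac{33}{23} + 39\right) \left(-2 + 2 i\right) + 27 = \frac{930 \left(-2 + 2 i\right)}{23} + 27 = \left(- \frac{1860}{23} + \frac{1860 i}{23}\right) + 27 = - \frac{1239}{23} + \frac{1860 i}{23}$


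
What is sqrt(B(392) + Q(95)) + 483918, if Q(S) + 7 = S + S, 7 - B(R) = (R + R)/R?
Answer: 483918 + 2*sqrt(47) ≈ 4.8393e+5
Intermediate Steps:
B(R) = 5 (B(R) = 7 - (R + R)/R = 7 - 2*R/R = 7 - 1*2 = 7 - 2 = 5)
Q(S) = -7 + 2*S (Q(S) = -7 + (S + S) = -7 + 2*S)
sqrt(B(392) + Q(95)) + 483918 = sqrt(5 + (-7 + 2*95)) + 483918 = sqrt(5 + (-7 + 190)) + 483918 = sqrt(5 + 183) + 483918 = sqrt(188) + 483918 = 2*sqrt(47) + 483918 = 483918 + 2*sqrt(47)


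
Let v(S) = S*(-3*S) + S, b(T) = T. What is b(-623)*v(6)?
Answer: 63546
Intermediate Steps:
v(S) = S - 3*S² (v(S) = -3*S² + S = S - 3*S²)
b(-623)*v(6) = -3738*(1 - 3*6) = -3738*(1 - 18) = -3738*(-17) = -623*(-102) = 63546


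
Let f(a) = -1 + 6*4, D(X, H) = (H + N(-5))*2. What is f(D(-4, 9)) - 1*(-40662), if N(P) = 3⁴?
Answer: 40685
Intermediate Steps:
N(P) = 81
D(X, H) = 162 + 2*H (D(X, H) = (H + 81)*2 = (81 + H)*2 = 162 + 2*H)
f(a) = 23 (f(a) = -1 + 24 = 23)
f(D(-4, 9)) - 1*(-40662) = 23 - 1*(-40662) = 23 + 40662 = 40685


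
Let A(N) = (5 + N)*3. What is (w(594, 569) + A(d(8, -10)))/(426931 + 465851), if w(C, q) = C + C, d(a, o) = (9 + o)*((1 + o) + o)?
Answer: 70/49599 ≈ 0.0014113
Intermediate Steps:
d(a, o) = (1 + 2*o)*(9 + o) (d(a, o) = (9 + o)*(1 + 2*o) = (1 + 2*o)*(9 + o))
A(N) = 15 + 3*N
w(C, q) = 2*C
(w(594, 569) + A(d(8, -10)))/(426931 + 465851) = (2*594 + (15 + 3*(9 + 2*(-10)**2 + 19*(-10))))/(426931 + 465851) = (1188 + (15 + 3*(9 + 2*100 - 190)))/892782 = (1188 + (15 + 3*(9 + 200 - 190)))*(1/892782) = (1188 + (15 + 3*19))*(1/892782) = (1188 + (15 + 57))*(1/892782) = (1188 + 72)*(1/892782) = 1260*(1/892782) = 70/49599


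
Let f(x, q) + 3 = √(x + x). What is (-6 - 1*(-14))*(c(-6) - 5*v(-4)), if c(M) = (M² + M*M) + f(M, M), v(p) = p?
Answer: 712 + 16*I*√3 ≈ 712.0 + 27.713*I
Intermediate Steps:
f(x, q) = -3 + √2*√x (f(x, q) = -3 + √(x + x) = -3 + √(2*x) = -3 + √2*√x)
c(M) = -3 + 2*M² + √2*√M (c(M) = (M² + M*M) + (-3 + √2*√M) = (M² + M²) + (-3 + √2*√M) = 2*M² + (-3 + √2*√M) = -3 + 2*M² + √2*√M)
(-6 - 1*(-14))*(c(-6) - 5*v(-4)) = (-6 - 1*(-14))*((-3 + 2*(-6)² + √2*√(-6)) - 5*(-4)) = (-6 + 14)*((-3 + 2*36 + √2*(I*√6)) + 20) = 8*((-3 + 72 + 2*I*√3) + 20) = 8*((69 + 2*I*√3) + 20) = 8*(89 + 2*I*√3) = 712 + 16*I*√3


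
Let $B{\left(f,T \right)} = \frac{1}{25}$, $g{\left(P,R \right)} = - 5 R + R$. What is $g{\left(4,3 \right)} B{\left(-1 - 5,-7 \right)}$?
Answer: $- \frac{12}{25} \approx -0.48$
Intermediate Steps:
$g{\left(P,R \right)} = - 4 R$
$B{\left(f,T \right)} = \frac{1}{25}$
$g{\left(4,3 \right)} B{\left(-1 - 5,-7 \right)} = \left(-4\right) 3 \cdot \frac{1}{25} = \left(-12\right) \frac{1}{25} = - \frac{12}{25}$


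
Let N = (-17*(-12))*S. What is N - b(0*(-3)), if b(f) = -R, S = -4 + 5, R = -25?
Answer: 179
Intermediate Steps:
S = 1
b(f) = 25 (b(f) = -1*(-25) = 25)
N = 204 (N = -17*(-12)*1 = 204*1 = 204)
N - b(0*(-3)) = 204 - 1*25 = 204 - 25 = 179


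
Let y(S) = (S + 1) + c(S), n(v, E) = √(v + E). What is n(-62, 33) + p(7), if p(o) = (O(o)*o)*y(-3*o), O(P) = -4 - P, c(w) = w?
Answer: 3157 + I*√29 ≈ 3157.0 + 5.3852*I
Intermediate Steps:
n(v, E) = √(E + v)
y(S) = 1 + 2*S (y(S) = (S + 1) + S = (1 + S) + S = 1 + 2*S)
p(o) = o*(1 - 6*o)*(-4 - o) (p(o) = ((-4 - o)*o)*(1 + 2*(-3*o)) = (o*(-4 - o))*(1 - 6*o) = o*(1 - 6*o)*(-4 - o))
n(-62, 33) + p(7) = √(33 - 62) + 7*(-1 + 6*7)*(4 + 7) = √(-29) + 7*(-1 + 42)*11 = I*√29 + 7*41*11 = I*√29 + 3157 = 3157 + I*√29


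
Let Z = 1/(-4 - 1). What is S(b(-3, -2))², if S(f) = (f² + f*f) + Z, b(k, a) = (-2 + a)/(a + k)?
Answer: 729/625 ≈ 1.1664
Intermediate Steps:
Z = -⅕ (Z = 1/(-5) = -⅕ ≈ -0.20000)
b(k, a) = (-2 + a)/(a + k)
S(f) = -⅕ + 2*f² (S(f) = (f² + f*f) - ⅕ = (f² + f²) - ⅕ = 2*f² - ⅕ = -⅕ + 2*f²)
S(b(-3, -2))² = (-⅕ + 2*((-2 - 2)/(-2 - 3))²)² = (-⅕ + 2*(-4/(-5))²)² = (-⅕ + 2*(-⅕*(-4))²)² = (-⅕ + 2*(⅘)²)² = (-⅕ + 2*(16/25))² = (-⅕ + 32/25)² = (27/25)² = 729/625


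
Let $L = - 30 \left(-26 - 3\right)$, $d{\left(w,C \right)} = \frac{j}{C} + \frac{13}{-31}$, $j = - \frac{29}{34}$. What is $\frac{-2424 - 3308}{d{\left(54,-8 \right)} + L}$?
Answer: $- \frac{48332224}{7333203} \approx -6.5909$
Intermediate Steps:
$j = - \frac{29}{34}$ ($j = \left(-29\right) \frac{1}{34} = - \frac{29}{34} \approx -0.85294$)
$d{\left(w,C \right)} = - \frac{13}{31} - \frac{29}{34 C}$ ($d{\left(w,C \right)} = - \frac{29}{34 C} + \frac{13}{-31} = - \frac{29}{34 C} + 13 \left(- \frac{1}{31}\right) = - \frac{29}{34 C} - \frac{13}{31} = - \frac{13}{31} - \frac{29}{34 C}$)
$L = 870$ ($L = \left(-30\right) \left(-29\right) = 870$)
$\frac{-2424 - 3308}{d{\left(54,-8 \right)} + L} = \frac{-2424 - 3308}{\frac{-899 - -3536}{1054 \left(-8\right)} + 870} = - \frac{5732}{\frac{1}{1054} \left(- \frac{1}{8}\right) \left(-899 + 3536\right) + 870} = - \frac{5732}{\frac{1}{1054} \left(- \frac{1}{8}\right) 2637 + 870} = - \frac{5732}{- \frac{2637}{8432} + 870} = - \frac{5732}{\frac{7333203}{8432}} = \left(-5732\right) \frac{8432}{7333203} = - \frac{48332224}{7333203}$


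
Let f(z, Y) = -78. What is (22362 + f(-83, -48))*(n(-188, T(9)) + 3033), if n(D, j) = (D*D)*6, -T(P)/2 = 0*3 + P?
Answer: 4793221548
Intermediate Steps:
T(P) = -2*P (T(P) = -2*(0*3 + P) = -2*(0 + P) = -2*P)
n(D, j) = 6*D² (n(D, j) = D²*6 = 6*D²)
(22362 + f(-83, -48))*(n(-188, T(9)) + 3033) = (22362 - 78)*(6*(-188)² + 3033) = 22284*(6*35344 + 3033) = 22284*(212064 + 3033) = 22284*215097 = 4793221548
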